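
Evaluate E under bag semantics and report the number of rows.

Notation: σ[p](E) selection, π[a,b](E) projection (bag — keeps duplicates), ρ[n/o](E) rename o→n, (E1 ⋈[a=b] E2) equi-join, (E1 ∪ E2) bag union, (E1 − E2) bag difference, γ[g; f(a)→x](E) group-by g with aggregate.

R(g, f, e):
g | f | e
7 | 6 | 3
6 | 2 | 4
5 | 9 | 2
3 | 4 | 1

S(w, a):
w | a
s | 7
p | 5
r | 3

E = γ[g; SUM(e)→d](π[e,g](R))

Subexpression sizes:
  R → 4
  π[e,g](R) → 4
  γ[g; SUM(e)→d](π[e,g](R)) → 4

|E| = 4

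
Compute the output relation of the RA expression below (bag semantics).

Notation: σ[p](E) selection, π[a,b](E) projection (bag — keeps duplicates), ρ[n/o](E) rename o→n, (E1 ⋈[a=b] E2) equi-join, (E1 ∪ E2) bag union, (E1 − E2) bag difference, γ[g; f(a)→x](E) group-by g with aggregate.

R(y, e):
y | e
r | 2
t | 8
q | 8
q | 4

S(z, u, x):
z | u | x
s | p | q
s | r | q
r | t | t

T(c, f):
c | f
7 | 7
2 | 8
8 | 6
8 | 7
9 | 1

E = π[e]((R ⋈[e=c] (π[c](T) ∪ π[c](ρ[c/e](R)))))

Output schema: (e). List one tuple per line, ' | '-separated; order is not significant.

Stepwise |·|:
  R → 4
  T → 5
  π[c](T) → 5
  R → 4
  ρ[c/e](R) → 4
  π[c](ρ[c/e](R)) → 4
  (π[c](T) ∪ π[c](ρ[c/e](R))) → 9
  (R ⋈[e=c] (π[c](T) ∪ π[c](ρ[c/e](R)))) → 11
  π[e]((R ⋈[e=c] (π[c](T) ∪ π[c](ρ[c/e](R))))) → 11

== RESULT ==
e
2
2
4
8
8
8
8
8
8
8
8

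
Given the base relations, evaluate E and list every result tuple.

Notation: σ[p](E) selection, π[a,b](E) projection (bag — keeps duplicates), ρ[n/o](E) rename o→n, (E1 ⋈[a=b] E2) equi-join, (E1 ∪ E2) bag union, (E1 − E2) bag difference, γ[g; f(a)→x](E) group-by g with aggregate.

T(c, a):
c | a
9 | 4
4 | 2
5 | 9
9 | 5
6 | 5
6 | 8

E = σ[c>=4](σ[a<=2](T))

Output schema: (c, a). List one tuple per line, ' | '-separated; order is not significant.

Subexpression sizes:
  T → 6
  σ[a<=2](T) → 1
  σ[c>=4](σ[a<=2](T)) → 1

== RESULT ==
c | a
4 | 2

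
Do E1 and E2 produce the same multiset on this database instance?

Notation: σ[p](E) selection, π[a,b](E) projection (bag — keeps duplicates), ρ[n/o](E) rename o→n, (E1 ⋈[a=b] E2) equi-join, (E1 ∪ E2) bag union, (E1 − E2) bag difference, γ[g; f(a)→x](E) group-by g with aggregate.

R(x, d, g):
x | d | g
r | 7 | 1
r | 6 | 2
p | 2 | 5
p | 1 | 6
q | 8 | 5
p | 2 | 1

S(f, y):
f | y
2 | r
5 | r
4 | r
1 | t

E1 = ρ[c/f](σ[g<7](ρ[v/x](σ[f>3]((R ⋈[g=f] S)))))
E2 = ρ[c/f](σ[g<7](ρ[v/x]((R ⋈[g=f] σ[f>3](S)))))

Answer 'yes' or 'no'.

E1 row counts bottom-up:
  R → 6
  S → 4
  (R ⋈[g=f] S) → 5
  σ[f>3]((R ⋈[g=f] S)) → 2
  ρ[v/x](σ[f>3]((R ⋈[g=f] S))) → 2
  σ[g<7](ρ[v/x](σ[f>3]((R ⋈[g=f] S)))) → 2
  ρ[c/f](σ[g<7](ρ[v/x](σ[f>3]((R ⋈[g=f] S))))) → 2
E2 row counts bottom-up:
  R → 6
  S → 4
  σ[f>3](S) → 2
  (R ⋈[g=f] σ[f>3](S)) → 2
  ρ[v/x]((R ⋈[g=f] σ[f>3](S))) → 2
  σ[g<7](ρ[v/x]((R ⋈[g=f] σ[f>3](S)))) → 2
  ρ[c/f](σ[g<7](ρ[v/x]((R ⋈[g=f] σ[f>3](S))))) → 2

E1 and E2 produce the same multiset:
v | d | g | c | y
p | 2 | 5 | 5 | r
q | 8 | 5 | 5 | r

yes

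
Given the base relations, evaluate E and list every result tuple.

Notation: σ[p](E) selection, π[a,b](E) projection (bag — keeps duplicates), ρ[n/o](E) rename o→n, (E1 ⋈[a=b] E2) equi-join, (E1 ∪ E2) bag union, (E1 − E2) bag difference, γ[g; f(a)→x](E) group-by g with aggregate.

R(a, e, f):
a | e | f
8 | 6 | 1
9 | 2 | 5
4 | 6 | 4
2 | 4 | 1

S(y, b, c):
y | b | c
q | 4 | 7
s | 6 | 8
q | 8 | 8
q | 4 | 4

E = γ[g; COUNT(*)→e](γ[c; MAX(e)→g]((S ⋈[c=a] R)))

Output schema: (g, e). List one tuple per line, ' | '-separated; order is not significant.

Per-node cardinality:
  S → 4
  R → 4
  (S ⋈[c=a] R) → 3
  γ[c; MAX(e)→g]((S ⋈[c=a] R)) → 2
  γ[g; COUNT(*)→e](γ[c; MAX(e)→g]((S ⋈[c=a] R))) → 1

== RESULT ==
g | e
6 | 2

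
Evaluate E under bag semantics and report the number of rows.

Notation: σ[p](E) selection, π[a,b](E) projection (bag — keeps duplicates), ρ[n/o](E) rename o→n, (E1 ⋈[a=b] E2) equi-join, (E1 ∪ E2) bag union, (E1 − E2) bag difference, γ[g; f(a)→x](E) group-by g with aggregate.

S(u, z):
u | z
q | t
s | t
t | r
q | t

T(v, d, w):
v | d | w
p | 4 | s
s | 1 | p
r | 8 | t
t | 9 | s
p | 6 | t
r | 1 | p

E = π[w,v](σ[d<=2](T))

Stepwise |·|:
  T → 6
  σ[d<=2](T) → 2
  π[w,v](σ[d<=2](T)) → 2

|E| = 2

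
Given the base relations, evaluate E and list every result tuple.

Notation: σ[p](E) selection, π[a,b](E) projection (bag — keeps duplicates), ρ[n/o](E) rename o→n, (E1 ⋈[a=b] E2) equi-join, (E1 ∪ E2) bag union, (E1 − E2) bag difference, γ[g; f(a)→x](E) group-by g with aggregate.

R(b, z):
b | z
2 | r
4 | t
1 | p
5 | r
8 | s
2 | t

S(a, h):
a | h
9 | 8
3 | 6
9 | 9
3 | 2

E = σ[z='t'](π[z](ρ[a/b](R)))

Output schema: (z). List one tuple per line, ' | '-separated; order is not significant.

Per-node cardinality:
  R → 6
  ρ[a/b](R) → 6
  π[z](ρ[a/b](R)) → 6
  σ[z='t'](π[z](ρ[a/b](R))) → 2

== RESULT ==
z
t
t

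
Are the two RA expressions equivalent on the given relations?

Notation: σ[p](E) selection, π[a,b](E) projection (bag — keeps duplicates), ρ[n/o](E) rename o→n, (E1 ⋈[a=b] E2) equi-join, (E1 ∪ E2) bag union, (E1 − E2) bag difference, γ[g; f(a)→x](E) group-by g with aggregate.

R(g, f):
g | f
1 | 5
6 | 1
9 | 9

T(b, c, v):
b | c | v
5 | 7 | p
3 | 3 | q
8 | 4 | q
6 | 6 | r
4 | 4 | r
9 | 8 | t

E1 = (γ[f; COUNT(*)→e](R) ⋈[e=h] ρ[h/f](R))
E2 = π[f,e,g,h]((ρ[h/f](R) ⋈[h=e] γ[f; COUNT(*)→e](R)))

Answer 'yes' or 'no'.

E1 subexpression sizes:
  R → 3
  γ[f; COUNT(*)→e](R) → 3
  R → 3
  ρ[h/f](R) → 3
  (γ[f; COUNT(*)→e](R) ⋈[e=h] ρ[h/f](R)) → 3
E2 subexpression sizes:
  R → 3
  ρ[h/f](R) → 3
  R → 3
  γ[f; COUNT(*)→e](R) → 3
  (ρ[h/f](R) ⋈[h=e] γ[f; COUNT(*)→e](R)) → 3
  π[f,e,g,h]((ρ[h/f](R) ⋈[h=e] γ[f; COUNT(*)→e](R))) → 3

E1 and E2 produce the same multiset:
f | e | g | h
1 | 1 | 6 | 1
5 | 1 | 6 | 1
9 | 1 | 6 | 1

yes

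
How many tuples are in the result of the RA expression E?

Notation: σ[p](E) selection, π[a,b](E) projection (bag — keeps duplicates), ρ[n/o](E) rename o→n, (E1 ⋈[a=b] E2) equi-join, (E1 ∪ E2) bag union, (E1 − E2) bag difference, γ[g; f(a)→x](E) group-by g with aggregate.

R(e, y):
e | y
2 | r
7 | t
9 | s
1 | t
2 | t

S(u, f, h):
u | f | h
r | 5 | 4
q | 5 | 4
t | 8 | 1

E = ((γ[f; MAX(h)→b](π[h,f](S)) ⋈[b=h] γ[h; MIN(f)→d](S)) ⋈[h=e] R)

Per-node cardinality:
  S → 3
  π[h,f](S) → 3
  γ[f; MAX(h)→b](π[h,f](S)) → 2
  S → 3
  γ[h; MIN(f)→d](S) → 2
  (γ[f; MAX(h)→b](π[h,f](S)) ⋈[b=h] γ[h; MIN(f)→d](S)) → 2
  R → 5
  ((γ[f; MAX(h)→b](π[h,f](S)) ⋈[b=h] γ[h; MIN(f)→d](S)) ⋈[h=e] R) → 1

|E| = 1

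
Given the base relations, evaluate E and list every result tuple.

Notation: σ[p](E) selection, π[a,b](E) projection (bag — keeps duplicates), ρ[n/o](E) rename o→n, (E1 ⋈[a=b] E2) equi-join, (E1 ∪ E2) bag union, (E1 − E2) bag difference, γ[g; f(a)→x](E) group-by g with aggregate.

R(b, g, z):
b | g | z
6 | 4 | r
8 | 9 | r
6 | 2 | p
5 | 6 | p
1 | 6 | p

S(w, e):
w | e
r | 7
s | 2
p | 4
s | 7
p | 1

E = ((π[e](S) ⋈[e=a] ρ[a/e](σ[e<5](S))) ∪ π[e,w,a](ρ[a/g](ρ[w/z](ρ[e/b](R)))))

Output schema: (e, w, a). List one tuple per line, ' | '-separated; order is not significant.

Per-node cardinality:
  S → 5
  π[e](S) → 5
  S → 5
  σ[e<5](S) → 3
  ρ[a/e](σ[e<5](S)) → 3
  (π[e](S) ⋈[e=a] ρ[a/e](σ[e<5](S))) → 3
  R → 5
  ρ[e/b](R) → 5
  ρ[w/z](ρ[e/b](R)) → 5
  ρ[a/g](ρ[w/z](ρ[e/b](R))) → 5
  π[e,w,a](ρ[a/g](ρ[w/z](ρ[e/b](R)))) → 5
  ((π[e](S) ⋈[e=a] ρ[a/e](σ[e<5](S))) ∪ π[e,w,a](ρ[a/g](ρ[w/z](ρ[e/b](R))))) → 8

== RESULT ==
e | w | a
1 | p | 1
1 | p | 6
2 | s | 2
4 | p | 4
5 | p | 6
6 | p | 2
6 | r | 4
8 | r | 9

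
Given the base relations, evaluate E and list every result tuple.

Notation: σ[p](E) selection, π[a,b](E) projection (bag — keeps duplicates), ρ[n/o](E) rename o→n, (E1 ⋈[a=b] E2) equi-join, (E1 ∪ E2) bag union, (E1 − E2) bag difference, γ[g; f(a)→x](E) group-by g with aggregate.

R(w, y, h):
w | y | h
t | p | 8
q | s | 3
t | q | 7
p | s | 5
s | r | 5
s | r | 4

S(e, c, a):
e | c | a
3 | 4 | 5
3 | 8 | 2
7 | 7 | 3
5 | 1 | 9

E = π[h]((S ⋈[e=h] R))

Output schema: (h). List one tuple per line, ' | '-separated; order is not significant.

Subexpression sizes:
  S → 4
  R → 6
  (S ⋈[e=h] R) → 5
  π[h]((S ⋈[e=h] R)) → 5

== RESULT ==
h
3
3
5
5
7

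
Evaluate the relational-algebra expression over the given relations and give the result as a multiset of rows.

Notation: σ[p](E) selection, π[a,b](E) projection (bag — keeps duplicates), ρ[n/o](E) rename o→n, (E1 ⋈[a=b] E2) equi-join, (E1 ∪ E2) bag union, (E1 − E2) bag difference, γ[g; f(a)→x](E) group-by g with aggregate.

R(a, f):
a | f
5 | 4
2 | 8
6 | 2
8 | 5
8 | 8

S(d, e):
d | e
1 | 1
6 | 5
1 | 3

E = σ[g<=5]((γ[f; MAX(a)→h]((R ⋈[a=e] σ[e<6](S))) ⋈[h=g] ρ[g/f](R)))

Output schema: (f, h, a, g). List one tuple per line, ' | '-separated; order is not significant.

Row counts bottom-up:
  R → 5
  S → 3
  σ[e<6](S) → 3
  (R ⋈[a=e] σ[e<6](S)) → 1
  γ[f; MAX(a)→h]((R ⋈[a=e] σ[e<6](S))) → 1
  R → 5
  ρ[g/f](R) → 5
  (γ[f; MAX(a)→h]((R ⋈[a=e] σ[e<6](S))) ⋈[h=g] ρ[g/f](R)) → 1
  σ[g<=5]((γ[f; MAX(a)→h]((R ⋈[a=e] σ[e<6](S))) ⋈[h=g] ρ[g/f](R))) → 1

== RESULT ==
f | h | a | g
4 | 5 | 8 | 5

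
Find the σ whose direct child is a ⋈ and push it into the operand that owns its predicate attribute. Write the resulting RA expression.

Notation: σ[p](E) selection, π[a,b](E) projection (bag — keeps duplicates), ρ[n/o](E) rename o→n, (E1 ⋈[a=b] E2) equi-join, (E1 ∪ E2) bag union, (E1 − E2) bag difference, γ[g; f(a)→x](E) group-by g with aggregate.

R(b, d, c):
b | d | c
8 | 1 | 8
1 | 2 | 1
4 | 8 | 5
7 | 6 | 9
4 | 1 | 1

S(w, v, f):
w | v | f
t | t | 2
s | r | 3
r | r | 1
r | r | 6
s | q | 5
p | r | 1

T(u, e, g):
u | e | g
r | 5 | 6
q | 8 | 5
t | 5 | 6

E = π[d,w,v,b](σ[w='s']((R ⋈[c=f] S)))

σ filters on w, owned by the right side.
E' = π[d,w,v,b]((R ⋈[c=f] σ[w='s'](S)))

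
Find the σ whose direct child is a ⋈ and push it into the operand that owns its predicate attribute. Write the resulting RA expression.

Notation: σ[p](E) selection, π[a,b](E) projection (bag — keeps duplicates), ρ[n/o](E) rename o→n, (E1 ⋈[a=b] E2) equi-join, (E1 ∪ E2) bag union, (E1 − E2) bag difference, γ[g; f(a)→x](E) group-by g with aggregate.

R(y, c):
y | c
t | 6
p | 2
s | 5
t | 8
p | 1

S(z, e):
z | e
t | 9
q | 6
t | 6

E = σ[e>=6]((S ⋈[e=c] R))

σ filters on e, owned by the left side.
E' = (σ[e>=6](S) ⋈[e=c] R)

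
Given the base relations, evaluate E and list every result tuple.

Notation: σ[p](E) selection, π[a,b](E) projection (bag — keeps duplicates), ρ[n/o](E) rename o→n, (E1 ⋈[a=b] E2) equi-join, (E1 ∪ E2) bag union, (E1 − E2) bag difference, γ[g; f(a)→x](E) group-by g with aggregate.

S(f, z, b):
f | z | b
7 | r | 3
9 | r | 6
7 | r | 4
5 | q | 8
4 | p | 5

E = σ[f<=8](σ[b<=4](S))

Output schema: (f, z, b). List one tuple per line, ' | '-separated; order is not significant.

Row counts bottom-up:
  S → 5
  σ[b<=4](S) → 2
  σ[f<=8](σ[b<=4](S)) → 2

== RESULT ==
f | z | b
7 | r | 3
7 | r | 4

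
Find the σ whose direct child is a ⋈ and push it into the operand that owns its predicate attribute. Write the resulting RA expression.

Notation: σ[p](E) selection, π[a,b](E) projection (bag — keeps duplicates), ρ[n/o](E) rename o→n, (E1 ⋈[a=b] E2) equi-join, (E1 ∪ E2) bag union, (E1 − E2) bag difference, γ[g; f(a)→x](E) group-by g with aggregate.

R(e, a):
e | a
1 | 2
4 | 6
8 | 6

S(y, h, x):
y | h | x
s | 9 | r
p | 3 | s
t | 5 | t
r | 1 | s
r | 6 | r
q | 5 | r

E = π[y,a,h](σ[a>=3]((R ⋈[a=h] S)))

σ filters on a, owned by the left side.
E' = π[y,a,h]((σ[a>=3](R) ⋈[a=h] S))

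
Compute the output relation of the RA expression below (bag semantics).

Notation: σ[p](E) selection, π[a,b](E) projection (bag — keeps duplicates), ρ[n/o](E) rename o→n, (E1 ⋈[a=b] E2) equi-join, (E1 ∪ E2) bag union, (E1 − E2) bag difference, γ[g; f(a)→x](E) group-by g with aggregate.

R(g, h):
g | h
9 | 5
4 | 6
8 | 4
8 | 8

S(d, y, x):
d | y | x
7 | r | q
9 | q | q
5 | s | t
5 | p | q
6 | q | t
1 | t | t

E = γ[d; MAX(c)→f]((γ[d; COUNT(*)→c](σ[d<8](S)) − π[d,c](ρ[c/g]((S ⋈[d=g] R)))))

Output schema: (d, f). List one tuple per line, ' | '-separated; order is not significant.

Per-node cardinality:
  S → 6
  σ[d<8](S) → 5
  γ[d; COUNT(*)→c](σ[d<8](S)) → 4
  S → 6
  R → 4
  (S ⋈[d=g] R) → 1
  ρ[c/g]((S ⋈[d=g] R)) → 1
  π[d,c](ρ[c/g]((S ⋈[d=g] R))) → 1
  (γ[d; COUNT(*)→c](σ[d<8](S)) − π[d,c](ρ[c/g]((S ⋈[d=g] R)))) → 4
  γ[d; MAX(c)→f]((γ[d; COUNT(*)→c](σ[d<8](S)) − π[d,c](ρ[c/g]((S ⋈[d=g] R))))) → 4

== RESULT ==
d | f
1 | 1
5 | 2
6 | 1
7 | 1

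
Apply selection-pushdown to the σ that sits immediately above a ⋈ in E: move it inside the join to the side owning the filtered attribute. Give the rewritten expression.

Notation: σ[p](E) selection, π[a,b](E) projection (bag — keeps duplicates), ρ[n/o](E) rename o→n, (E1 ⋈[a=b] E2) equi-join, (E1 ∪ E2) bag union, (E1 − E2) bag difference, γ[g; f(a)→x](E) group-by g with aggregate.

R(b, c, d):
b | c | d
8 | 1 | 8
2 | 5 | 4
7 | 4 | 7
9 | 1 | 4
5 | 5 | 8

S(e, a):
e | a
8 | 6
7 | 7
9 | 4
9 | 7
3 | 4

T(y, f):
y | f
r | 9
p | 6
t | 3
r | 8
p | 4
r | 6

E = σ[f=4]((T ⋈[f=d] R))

σ filters on f, owned by the left side.
E' = (σ[f=4](T) ⋈[f=d] R)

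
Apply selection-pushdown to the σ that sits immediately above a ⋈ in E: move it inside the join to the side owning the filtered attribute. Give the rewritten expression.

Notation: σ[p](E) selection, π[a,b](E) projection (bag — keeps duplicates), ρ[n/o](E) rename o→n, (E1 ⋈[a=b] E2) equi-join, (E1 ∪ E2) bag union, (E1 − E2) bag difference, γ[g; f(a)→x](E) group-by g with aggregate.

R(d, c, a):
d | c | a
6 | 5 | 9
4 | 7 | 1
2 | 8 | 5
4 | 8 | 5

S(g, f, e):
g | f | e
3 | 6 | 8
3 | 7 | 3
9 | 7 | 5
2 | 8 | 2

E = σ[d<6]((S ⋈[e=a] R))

σ filters on d, owned by the right side.
E' = (S ⋈[e=a] σ[d<6](R))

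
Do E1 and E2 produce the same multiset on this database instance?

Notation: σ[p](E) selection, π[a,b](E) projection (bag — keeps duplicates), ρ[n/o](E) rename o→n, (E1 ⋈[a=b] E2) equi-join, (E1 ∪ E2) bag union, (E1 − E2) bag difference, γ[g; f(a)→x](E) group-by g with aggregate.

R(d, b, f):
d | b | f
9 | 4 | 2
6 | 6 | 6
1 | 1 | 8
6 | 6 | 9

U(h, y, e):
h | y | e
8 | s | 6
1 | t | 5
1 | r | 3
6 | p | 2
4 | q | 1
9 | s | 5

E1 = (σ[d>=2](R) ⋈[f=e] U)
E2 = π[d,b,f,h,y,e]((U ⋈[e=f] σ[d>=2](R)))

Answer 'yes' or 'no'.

E1 row counts bottom-up:
  R → 4
  σ[d>=2](R) → 3
  U → 6
  (σ[d>=2](R) ⋈[f=e] U) → 2
E2 row counts bottom-up:
  U → 6
  R → 4
  σ[d>=2](R) → 3
  (U ⋈[e=f] σ[d>=2](R)) → 2
  π[d,b,f,h,y,e]((U ⋈[e=f] σ[d>=2](R))) → 2

E1 and E2 produce the same multiset:
d | b | f | h | y | e
6 | 6 | 6 | 8 | s | 6
9 | 4 | 2 | 6 | p | 2

yes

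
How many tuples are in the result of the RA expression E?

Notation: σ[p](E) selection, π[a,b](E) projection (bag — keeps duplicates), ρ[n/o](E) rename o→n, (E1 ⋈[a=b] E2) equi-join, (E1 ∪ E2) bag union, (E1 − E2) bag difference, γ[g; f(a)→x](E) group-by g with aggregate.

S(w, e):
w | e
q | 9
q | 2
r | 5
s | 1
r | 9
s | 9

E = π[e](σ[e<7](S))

Row counts bottom-up:
  S → 6
  σ[e<7](S) → 3
  π[e](σ[e<7](S)) → 3

|E| = 3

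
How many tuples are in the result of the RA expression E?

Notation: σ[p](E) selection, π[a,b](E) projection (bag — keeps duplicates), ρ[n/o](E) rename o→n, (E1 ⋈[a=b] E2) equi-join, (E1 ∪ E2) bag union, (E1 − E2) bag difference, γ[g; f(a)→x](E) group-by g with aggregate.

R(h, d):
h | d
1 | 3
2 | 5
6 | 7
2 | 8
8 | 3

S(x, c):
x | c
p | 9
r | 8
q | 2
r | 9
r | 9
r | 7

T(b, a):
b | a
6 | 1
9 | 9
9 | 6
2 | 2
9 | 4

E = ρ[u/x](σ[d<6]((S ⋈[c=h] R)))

Subexpression sizes:
  S → 6
  R → 5
  (S ⋈[c=h] R) → 3
  σ[d<6]((S ⋈[c=h] R)) → 2
  ρ[u/x](σ[d<6]((S ⋈[c=h] R))) → 2

|E| = 2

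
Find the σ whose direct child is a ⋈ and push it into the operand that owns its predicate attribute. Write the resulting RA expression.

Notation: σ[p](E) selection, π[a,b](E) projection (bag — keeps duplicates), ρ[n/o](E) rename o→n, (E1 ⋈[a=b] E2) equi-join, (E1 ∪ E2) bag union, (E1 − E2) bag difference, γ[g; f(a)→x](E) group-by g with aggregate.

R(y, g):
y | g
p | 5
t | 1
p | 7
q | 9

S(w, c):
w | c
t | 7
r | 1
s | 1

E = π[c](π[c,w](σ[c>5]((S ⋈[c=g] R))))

σ filters on c, owned by the left side.
E' = π[c](π[c,w]((σ[c>5](S) ⋈[c=g] R)))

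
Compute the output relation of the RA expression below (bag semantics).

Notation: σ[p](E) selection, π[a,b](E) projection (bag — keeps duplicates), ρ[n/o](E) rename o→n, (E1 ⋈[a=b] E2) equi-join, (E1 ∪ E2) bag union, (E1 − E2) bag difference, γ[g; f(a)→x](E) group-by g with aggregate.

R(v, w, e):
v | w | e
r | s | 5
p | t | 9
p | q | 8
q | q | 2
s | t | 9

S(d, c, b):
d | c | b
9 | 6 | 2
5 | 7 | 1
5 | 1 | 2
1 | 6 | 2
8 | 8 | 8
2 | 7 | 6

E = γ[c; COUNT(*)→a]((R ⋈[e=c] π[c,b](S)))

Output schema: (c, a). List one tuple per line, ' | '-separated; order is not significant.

Stepwise |·|:
  R → 5
  S → 6
  π[c,b](S) → 6
  (R ⋈[e=c] π[c,b](S)) → 1
  γ[c; COUNT(*)→a]((R ⋈[e=c] π[c,b](S))) → 1

== RESULT ==
c | a
8 | 1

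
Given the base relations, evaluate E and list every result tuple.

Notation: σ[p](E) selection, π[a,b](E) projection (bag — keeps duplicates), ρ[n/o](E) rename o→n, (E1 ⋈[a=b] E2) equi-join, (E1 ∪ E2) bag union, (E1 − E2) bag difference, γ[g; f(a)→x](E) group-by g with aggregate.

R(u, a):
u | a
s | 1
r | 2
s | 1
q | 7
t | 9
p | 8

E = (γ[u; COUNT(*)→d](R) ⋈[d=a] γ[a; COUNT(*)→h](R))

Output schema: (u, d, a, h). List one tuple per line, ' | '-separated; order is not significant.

Per-node cardinality:
  R → 6
  γ[u; COUNT(*)→d](R) → 5
  R → 6
  γ[a; COUNT(*)→h](R) → 5
  (γ[u; COUNT(*)→d](R) ⋈[d=a] γ[a; COUNT(*)→h](R)) → 5

== RESULT ==
u | d | a | h
p | 1 | 1 | 2
q | 1 | 1 | 2
r | 1 | 1 | 2
s | 2 | 2 | 1
t | 1 | 1 | 2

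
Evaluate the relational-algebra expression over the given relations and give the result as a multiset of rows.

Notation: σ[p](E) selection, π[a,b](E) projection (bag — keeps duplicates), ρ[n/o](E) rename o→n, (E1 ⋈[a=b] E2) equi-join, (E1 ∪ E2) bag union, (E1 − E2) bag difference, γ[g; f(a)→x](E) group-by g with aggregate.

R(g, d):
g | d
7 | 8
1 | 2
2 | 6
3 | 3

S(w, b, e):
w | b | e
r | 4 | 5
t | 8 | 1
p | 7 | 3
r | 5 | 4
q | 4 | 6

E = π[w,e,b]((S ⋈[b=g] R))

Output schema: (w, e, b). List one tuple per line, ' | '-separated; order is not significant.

Stepwise |·|:
  S → 5
  R → 4
  (S ⋈[b=g] R) → 1
  π[w,e,b]((S ⋈[b=g] R)) → 1

== RESULT ==
w | e | b
p | 3 | 7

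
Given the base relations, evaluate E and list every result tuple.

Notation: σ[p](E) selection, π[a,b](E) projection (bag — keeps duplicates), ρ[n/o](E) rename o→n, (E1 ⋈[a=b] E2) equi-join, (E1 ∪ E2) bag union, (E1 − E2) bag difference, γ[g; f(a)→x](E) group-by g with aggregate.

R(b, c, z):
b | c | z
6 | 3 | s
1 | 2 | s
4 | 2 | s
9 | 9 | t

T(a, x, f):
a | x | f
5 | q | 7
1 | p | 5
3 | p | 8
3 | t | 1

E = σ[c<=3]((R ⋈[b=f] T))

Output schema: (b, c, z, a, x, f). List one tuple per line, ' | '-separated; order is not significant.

Per-node cardinality:
  R → 4
  T → 4
  (R ⋈[b=f] T) → 1
  σ[c<=3]((R ⋈[b=f] T)) → 1

== RESULT ==
b | c | z | a | x | f
1 | 2 | s | 3 | t | 1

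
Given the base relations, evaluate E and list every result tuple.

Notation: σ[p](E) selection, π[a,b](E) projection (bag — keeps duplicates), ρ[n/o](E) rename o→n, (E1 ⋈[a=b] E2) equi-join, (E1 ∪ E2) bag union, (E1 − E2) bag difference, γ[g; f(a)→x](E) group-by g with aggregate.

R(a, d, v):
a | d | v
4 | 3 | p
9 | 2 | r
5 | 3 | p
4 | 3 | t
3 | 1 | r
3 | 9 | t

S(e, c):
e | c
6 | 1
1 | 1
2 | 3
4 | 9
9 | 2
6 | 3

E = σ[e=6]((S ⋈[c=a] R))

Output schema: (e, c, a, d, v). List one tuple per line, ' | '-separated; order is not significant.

Subexpression sizes:
  S → 6
  R → 6
  (S ⋈[c=a] R) → 5
  σ[e=6]((S ⋈[c=a] R)) → 2

== RESULT ==
e | c | a | d | v
6 | 3 | 3 | 1 | r
6 | 3 | 3 | 9 | t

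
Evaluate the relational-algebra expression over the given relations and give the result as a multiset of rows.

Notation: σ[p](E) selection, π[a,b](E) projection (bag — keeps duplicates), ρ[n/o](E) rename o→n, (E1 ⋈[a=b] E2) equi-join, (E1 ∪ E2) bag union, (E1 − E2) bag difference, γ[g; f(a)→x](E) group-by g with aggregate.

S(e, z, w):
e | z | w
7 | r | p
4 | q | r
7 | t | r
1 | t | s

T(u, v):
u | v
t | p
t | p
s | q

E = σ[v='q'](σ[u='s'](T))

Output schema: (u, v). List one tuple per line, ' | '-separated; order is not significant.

Stepwise |·|:
  T → 3
  σ[u='s'](T) → 1
  σ[v='q'](σ[u='s'](T)) → 1

== RESULT ==
u | v
s | q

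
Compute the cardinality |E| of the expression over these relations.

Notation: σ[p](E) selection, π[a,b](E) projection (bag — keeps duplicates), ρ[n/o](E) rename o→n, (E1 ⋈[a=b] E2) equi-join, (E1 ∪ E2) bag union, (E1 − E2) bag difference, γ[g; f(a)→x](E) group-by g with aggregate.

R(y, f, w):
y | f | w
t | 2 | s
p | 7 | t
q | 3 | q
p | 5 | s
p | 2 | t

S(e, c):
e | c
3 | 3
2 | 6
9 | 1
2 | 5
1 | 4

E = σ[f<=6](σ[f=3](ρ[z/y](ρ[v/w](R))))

Stepwise |·|:
  R → 5
  ρ[v/w](R) → 5
  ρ[z/y](ρ[v/w](R)) → 5
  σ[f=3](ρ[z/y](ρ[v/w](R))) → 1
  σ[f<=6](σ[f=3](ρ[z/y](ρ[v/w](R)))) → 1

|E| = 1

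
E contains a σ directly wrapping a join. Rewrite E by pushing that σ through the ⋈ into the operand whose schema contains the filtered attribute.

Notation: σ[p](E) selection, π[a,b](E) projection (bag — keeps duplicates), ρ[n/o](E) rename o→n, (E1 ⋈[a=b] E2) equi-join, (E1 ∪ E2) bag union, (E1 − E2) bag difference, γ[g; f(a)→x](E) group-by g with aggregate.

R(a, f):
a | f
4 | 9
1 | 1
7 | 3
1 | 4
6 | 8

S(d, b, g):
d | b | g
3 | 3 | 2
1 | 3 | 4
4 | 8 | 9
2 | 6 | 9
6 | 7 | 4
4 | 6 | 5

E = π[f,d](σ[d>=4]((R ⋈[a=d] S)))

σ filters on d, owned by the right side.
E' = π[f,d]((R ⋈[a=d] σ[d>=4](S)))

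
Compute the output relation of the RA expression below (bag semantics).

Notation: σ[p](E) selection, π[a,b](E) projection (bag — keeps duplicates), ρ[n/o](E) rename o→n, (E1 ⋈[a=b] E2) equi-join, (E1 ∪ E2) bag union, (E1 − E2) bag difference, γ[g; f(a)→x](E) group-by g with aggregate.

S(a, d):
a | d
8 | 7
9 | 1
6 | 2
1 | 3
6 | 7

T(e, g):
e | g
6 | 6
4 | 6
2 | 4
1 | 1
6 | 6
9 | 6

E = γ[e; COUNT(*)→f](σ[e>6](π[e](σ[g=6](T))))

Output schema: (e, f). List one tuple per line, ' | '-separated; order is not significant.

Per-node cardinality:
  T → 6
  σ[g=6](T) → 4
  π[e](σ[g=6](T)) → 4
  σ[e>6](π[e](σ[g=6](T))) → 1
  γ[e; COUNT(*)→f](σ[e>6](π[e](σ[g=6](T)))) → 1

== RESULT ==
e | f
9 | 1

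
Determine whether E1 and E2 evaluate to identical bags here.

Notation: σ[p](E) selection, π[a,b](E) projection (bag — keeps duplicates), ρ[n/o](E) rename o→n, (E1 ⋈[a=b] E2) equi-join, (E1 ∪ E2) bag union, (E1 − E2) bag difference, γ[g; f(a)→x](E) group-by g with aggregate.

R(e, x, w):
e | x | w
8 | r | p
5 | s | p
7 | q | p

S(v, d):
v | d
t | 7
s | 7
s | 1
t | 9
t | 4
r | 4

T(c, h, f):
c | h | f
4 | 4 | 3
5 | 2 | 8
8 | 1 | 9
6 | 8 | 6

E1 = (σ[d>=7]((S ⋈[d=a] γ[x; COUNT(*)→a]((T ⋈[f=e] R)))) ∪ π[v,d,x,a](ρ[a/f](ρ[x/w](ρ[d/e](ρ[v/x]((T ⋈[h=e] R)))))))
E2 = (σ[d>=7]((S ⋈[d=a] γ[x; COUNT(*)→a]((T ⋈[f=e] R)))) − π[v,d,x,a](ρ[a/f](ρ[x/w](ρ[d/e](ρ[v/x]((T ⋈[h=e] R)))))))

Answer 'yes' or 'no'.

E1 per-node cardinality:
  S → 6
  T → 4
  R → 3
  (T ⋈[f=e] R) → 1
  γ[x; COUNT(*)→a]((T ⋈[f=e] R)) → 1
  (S ⋈[d=a] γ[x; COUNT(*)→a]((T ⋈[f=e] R))) → 1
  σ[d>=7]((S ⋈[d=a] γ[x; COUNT(*)→a]((T ⋈[f=e] R)))) → 0
  T → 4
  R → 3
  (T ⋈[h=e] R) → 1
  ρ[v/x]((T ⋈[h=e] R)) → 1
  ρ[d/e](ρ[v/x]((T ⋈[h=e] R))) → 1
  ρ[x/w](ρ[d/e](ρ[v/x]((T ⋈[h=e] R)))) → 1
  ρ[a/f](ρ[x/w](ρ[d/e](ρ[v/x]((T ⋈[h=e] R))))) → 1
  π[v,d,x,a](ρ[a/f](ρ[x/w](ρ[d/e](ρ[v/x]((T ⋈[h=e] R)))))) → 1
  (σ[d>=7]((S ⋈[d=a] γ[x; COUNT(*)→a]((T ⋈[f=e] R)))) ∪ π[v,d,x,a](ρ[a/f](ρ[x/w](ρ[d/e](ρ[v/x]((T ⋈[h=e] R))))))) → 1
E2 per-node cardinality:
  S → 6
  T → 4
  R → 3
  (T ⋈[f=e] R) → 1
  γ[x; COUNT(*)→a]((T ⋈[f=e] R)) → 1
  (S ⋈[d=a] γ[x; COUNT(*)→a]((T ⋈[f=e] R))) → 1
  σ[d>=7]((S ⋈[d=a] γ[x; COUNT(*)→a]((T ⋈[f=e] R)))) → 0
  T → 4
  R → 3
  (T ⋈[h=e] R) → 1
  ρ[v/x]((T ⋈[h=e] R)) → 1
  ρ[d/e](ρ[v/x]((T ⋈[h=e] R))) → 1
  ρ[x/w](ρ[d/e](ρ[v/x]((T ⋈[h=e] R)))) → 1
  ρ[a/f](ρ[x/w](ρ[d/e](ρ[v/x]((T ⋈[h=e] R))))) → 1
  π[v,d,x,a](ρ[a/f](ρ[x/w](ρ[d/e](ρ[v/x]((T ⋈[h=e] R)))))) → 1
  (σ[d>=7]((S ⋈[d=a] γ[x; COUNT(*)→a]((T ⋈[f=e] R)))) − π[v,d,x,a](ρ[a/f](ρ[x/w](ρ[d/e](ρ[v/x]((T ⋈[h=e] R))))))) → 0

E1 result:
v | d | x | a
r | 8 | p | 6
E2 result:
v | d | x | a
(0 rows)
Witness: ('r', 8, 'p', 6) appears 1× in E1 but 0× in E2.

no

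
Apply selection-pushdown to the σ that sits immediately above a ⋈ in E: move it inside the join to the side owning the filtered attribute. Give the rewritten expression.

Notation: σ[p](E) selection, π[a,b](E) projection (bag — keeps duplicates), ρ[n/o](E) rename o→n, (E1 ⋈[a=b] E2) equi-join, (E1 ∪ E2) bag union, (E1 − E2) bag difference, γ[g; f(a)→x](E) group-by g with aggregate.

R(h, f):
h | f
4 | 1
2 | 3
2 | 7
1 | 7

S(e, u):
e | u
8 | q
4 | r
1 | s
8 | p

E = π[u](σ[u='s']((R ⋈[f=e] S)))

σ filters on u, owned by the right side.
E' = π[u]((R ⋈[f=e] σ[u='s'](S)))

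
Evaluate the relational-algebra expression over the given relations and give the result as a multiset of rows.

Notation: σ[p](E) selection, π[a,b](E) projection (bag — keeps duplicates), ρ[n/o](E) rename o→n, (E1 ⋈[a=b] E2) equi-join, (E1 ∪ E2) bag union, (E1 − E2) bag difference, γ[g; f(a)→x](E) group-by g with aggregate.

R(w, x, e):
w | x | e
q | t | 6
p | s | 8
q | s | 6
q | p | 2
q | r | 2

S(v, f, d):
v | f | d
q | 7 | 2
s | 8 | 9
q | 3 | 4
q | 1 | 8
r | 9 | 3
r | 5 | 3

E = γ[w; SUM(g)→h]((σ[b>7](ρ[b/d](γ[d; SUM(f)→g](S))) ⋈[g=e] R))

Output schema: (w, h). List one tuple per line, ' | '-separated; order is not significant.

Stepwise |·|:
  S → 6
  γ[d; SUM(f)→g](S) → 5
  ρ[b/d](γ[d; SUM(f)→g](S)) → 5
  σ[b>7](ρ[b/d](γ[d; SUM(f)→g](S))) → 2
  R → 5
  (σ[b>7](ρ[b/d](γ[d; SUM(f)→g](S))) ⋈[g=e] R) → 1
  γ[w; SUM(g)→h]((σ[b>7](ρ[b/d](γ[d; SUM(f)→g](S))) ⋈[g=e] R)) → 1

== RESULT ==
w | h
p | 8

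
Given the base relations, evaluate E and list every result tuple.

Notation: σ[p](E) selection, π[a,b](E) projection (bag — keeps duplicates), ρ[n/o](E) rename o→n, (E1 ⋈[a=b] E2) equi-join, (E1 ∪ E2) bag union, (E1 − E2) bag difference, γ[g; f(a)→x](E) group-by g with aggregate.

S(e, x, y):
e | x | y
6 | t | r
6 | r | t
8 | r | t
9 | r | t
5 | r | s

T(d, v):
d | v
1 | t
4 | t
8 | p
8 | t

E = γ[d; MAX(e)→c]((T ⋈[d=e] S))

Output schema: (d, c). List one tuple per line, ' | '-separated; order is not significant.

Row counts bottom-up:
  T → 4
  S → 5
  (T ⋈[d=e] S) → 2
  γ[d; MAX(e)→c]((T ⋈[d=e] S)) → 1

== RESULT ==
d | c
8 | 8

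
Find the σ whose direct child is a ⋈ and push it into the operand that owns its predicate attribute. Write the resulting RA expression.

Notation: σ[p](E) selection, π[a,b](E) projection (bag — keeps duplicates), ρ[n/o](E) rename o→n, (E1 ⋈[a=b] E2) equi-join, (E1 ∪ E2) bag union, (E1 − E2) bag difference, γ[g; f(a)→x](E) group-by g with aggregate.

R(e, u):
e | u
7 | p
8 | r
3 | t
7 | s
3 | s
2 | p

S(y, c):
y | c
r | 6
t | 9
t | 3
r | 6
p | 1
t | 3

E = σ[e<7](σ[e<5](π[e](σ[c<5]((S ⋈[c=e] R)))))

σ filters on c, owned by the left side.
E' = σ[e<7](σ[e<5](π[e]((σ[c<5](S) ⋈[c=e] R))))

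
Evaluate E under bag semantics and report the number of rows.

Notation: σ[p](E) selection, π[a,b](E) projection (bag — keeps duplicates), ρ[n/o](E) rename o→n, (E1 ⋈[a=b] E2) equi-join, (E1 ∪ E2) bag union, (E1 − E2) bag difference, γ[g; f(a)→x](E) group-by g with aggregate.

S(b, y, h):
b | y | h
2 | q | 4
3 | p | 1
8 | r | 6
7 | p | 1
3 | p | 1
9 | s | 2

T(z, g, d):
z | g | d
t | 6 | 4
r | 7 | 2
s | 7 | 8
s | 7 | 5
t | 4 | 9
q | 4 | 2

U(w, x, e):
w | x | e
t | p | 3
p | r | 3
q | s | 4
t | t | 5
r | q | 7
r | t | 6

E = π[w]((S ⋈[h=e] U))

Per-node cardinality:
  S → 6
  U → 6
  (S ⋈[h=e] U) → 2
  π[w]((S ⋈[h=e] U)) → 2

|E| = 2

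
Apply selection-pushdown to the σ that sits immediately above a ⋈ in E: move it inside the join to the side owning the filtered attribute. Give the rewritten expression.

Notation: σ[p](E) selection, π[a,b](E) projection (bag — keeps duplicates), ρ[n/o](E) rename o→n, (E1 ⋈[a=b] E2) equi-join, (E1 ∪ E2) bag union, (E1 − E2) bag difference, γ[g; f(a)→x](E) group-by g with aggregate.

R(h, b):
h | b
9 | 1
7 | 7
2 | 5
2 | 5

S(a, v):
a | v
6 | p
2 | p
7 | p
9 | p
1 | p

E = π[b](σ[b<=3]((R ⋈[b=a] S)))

σ filters on b, owned by the left side.
E' = π[b]((σ[b<=3](R) ⋈[b=a] S))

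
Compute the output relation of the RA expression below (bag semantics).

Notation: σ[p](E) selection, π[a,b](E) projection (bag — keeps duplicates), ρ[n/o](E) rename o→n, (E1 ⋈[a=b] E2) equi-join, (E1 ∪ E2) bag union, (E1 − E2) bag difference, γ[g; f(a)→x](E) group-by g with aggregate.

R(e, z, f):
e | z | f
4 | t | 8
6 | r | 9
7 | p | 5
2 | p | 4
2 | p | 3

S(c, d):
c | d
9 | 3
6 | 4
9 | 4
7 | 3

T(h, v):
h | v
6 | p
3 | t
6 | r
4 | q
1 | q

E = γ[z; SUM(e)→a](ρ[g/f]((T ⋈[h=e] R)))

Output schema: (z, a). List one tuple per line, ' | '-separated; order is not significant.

Subexpression sizes:
  T → 5
  R → 5
  (T ⋈[h=e] R) → 3
  ρ[g/f]((T ⋈[h=e] R)) → 3
  γ[z; SUM(e)→a](ρ[g/f]((T ⋈[h=e] R))) → 2

== RESULT ==
z | a
r | 12
t | 4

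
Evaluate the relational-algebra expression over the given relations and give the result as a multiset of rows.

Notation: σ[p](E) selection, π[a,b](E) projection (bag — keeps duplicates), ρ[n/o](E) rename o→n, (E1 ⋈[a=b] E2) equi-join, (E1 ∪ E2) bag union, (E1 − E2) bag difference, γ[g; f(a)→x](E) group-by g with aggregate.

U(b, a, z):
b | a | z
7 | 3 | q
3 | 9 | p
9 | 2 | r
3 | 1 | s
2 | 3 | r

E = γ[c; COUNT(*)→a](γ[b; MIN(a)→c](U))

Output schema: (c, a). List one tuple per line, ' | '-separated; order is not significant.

Subexpression sizes:
  U → 5
  γ[b; MIN(a)→c](U) → 4
  γ[c; COUNT(*)→a](γ[b; MIN(a)→c](U)) → 3

== RESULT ==
c | a
1 | 1
2 | 1
3 | 2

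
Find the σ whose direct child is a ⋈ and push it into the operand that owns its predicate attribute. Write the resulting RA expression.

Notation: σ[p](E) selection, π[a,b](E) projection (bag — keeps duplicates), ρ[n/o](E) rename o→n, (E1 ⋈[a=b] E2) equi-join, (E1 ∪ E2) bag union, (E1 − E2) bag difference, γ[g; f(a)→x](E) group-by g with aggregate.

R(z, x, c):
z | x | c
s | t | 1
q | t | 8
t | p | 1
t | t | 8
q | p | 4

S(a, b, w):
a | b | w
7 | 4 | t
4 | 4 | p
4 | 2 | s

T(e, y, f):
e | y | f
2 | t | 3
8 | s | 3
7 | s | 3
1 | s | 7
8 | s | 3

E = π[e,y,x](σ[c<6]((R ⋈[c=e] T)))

σ filters on c, owned by the left side.
E' = π[e,y,x]((σ[c<6](R) ⋈[c=e] T))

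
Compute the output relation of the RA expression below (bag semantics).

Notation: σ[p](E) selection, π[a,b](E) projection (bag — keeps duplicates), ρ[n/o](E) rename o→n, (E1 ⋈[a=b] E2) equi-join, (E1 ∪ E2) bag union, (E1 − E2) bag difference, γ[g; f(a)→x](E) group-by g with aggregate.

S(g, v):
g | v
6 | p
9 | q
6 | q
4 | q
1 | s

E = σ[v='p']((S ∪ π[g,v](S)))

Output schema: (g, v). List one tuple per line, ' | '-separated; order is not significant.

Stepwise |·|:
  S → 5
  S → 5
  π[g,v](S) → 5
  (S ∪ π[g,v](S)) → 10
  σ[v='p']((S ∪ π[g,v](S))) → 2

== RESULT ==
g | v
6 | p
6 | p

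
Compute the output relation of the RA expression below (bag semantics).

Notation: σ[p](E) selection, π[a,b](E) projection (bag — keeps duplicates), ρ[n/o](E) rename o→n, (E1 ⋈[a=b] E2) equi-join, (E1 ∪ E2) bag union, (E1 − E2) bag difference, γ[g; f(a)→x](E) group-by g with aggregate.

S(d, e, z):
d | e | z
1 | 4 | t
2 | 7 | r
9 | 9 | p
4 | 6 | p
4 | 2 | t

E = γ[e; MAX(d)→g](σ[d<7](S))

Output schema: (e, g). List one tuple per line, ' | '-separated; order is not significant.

Stepwise |·|:
  S → 5
  σ[d<7](S) → 4
  γ[e; MAX(d)→g](σ[d<7](S)) → 4

== RESULT ==
e | g
2 | 4
4 | 1
6 | 4
7 | 2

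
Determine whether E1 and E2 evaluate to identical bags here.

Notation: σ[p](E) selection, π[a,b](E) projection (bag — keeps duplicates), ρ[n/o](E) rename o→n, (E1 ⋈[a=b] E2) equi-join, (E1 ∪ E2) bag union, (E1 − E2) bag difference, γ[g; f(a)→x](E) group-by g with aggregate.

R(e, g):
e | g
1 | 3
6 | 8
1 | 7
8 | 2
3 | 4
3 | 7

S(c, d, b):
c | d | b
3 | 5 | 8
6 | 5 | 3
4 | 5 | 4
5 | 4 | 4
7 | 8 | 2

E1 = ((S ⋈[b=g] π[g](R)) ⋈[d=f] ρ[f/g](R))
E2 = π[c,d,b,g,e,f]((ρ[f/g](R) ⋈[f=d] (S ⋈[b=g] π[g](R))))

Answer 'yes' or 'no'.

E1 row counts bottom-up:
  S → 5
  R → 6
  π[g](R) → 6
  (S ⋈[b=g] π[g](R)) → 5
  R → 6
  ρ[f/g](R) → 6
  ((S ⋈[b=g] π[g](R)) ⋈[d=f] ρ[f/g](R)) → 2
E2 row counts bottom-up:
  R → 6
  ρ[f/g](R) → 6
  S → 5
  R → 6
  π[g](R) → 6
  (S ⋈[b=g] π[g](R)) → 5
  (ρ[f/g](R) ⋈[f=d] (S ⋈[b=g] π[g](R))) → 2
  π[c,d,b,g,e,f]((ρ[f/g](R) ⋈[f=d] (S ⋈[b=g] π[g](R)))) → 2

E1 and E2 produce the same multiset:
c | d | b | g | e | f
5 | 4 | 4 | 4 | 3 | 4
7 | 8 | 2 | 2 | 6 | 8

yes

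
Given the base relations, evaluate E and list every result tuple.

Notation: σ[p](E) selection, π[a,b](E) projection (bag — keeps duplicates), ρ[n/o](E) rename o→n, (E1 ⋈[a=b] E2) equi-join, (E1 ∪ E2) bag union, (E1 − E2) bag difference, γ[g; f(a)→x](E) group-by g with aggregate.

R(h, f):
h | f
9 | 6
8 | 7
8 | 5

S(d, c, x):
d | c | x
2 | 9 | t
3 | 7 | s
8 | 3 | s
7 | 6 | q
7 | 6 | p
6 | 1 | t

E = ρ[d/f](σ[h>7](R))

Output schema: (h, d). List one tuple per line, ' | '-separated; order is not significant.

Row counts bottom-up:
  R → 3
  σ[h>7](R) → 3
  ρ[d/f](σ[h>7](R)) → 3

== RESULT ==
h | d
8 | 5
8 | 7
9 | 6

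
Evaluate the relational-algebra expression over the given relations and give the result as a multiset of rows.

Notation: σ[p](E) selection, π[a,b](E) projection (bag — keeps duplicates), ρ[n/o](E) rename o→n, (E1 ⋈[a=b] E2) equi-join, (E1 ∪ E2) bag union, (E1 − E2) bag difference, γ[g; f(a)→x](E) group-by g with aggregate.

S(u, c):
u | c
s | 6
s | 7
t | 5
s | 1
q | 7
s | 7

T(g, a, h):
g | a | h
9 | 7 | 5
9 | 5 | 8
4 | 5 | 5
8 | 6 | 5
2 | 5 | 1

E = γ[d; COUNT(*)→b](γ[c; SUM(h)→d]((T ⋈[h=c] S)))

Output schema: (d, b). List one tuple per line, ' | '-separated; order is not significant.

Subexpression sizes:
  T → 5
  S → 6
  (T ⋈[h=c] S) → 4
  γ[c; SUM(h)→d]((T ⋈[h=c] S)) → 2
  γ[d; COUNT(*)→b](γ[c; SUM(h)→d]((T ⋈[h=c] S))) → 2

== RESULT ==
d | b
1 | 1
15 | 1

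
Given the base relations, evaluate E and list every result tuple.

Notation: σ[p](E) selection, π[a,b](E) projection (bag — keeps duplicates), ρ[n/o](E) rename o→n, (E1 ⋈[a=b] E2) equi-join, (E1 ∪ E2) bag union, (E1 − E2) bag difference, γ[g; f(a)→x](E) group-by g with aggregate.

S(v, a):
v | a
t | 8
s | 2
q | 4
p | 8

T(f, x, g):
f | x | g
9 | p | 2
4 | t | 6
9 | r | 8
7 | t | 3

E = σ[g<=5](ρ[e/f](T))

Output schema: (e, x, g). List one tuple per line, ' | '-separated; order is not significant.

Per-node cardinality:
  T → 4
  ρ[e/f](T) → 4
  σ[g<=5](ρ[e/f](T)) → 2

== RESULT ==
e | x | g
7 | t | 3
9 | p | 2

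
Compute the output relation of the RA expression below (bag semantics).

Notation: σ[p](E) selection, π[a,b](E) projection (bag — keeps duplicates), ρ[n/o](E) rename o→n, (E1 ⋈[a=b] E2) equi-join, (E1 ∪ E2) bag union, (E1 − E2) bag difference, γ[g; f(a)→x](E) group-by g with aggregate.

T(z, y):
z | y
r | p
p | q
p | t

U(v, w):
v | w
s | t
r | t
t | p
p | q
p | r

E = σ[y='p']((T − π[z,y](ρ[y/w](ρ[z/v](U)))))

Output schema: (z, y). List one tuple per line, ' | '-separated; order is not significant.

Per-node cardinality:
  T → 3
  U → 5
  ρ[z/v](U) → 5
  ρ[y/w](ρ[z/v](U)) → 5
  π[z,y](ρ[y/w](ρ[z/v](U))) → 5
  (T − π[z,y](ρ[y/w](ρ[z/v](U)))) → 2
  σ[y='p']((T − π[z,y](ρ[y/w](ρ[z/v](U))))) → 1

== RESULT ==
z | y
r | p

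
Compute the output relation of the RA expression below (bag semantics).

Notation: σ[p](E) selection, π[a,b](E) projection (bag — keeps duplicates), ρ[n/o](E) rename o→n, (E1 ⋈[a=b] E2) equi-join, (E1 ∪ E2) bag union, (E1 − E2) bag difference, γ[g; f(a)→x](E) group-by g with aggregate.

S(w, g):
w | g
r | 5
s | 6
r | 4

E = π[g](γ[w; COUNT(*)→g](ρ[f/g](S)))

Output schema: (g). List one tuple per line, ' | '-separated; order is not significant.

Per-node cardinality:
  S → 3
  ρ[f/g](S) → 3
  γ[w; COUNT(*)→g](ρ[f/g](S)) → 2
  π[g](γ[w; COUNT(*)→g](ρ[f/g](S))) → 2

== RESULT ==
g
1
2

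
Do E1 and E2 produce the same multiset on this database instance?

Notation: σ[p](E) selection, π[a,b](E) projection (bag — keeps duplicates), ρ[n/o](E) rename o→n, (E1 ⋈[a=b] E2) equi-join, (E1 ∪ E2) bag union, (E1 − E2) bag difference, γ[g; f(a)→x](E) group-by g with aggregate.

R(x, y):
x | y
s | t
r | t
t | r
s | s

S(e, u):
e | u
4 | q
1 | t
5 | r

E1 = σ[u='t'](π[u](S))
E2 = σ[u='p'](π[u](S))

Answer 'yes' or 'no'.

E1 subexpression sizes:
  S → 3
  π[u](S) → 3
  σ[u='t'](π[u](S)) → 1
E2 subexpression sizes:
  S → 3
  π[u](S) → 3
  σ[u='p'](π[u](S)) → 0

E1 result:
u
t
E2 result:
u
(0 rows)
Witness: ('t',) appears 1× in E1 but 0× in E2.

no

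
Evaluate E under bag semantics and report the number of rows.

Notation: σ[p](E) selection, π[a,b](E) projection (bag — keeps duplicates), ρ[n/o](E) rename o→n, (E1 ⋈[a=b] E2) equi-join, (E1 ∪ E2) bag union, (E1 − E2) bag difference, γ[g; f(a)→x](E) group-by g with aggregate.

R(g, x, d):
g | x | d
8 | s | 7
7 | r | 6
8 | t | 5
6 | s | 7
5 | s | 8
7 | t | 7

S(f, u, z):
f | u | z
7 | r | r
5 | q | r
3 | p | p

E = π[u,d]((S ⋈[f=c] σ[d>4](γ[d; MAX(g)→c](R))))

Stepwise |·|:
  S → 3
  R → 6
  γ[d; MAX(g)→c](R) → 4
  σ[d>4](γ[d; MAX(g)→c](R)) → 4
  (S ⋈[f=c] σ[d>4](γ[d; MAX(g)→c](R))) → 2
  π[u,d]((S ⋈[f=c] σ[d>4](γ[d; MAX(g)→c](R)))) → 2

|E| = 2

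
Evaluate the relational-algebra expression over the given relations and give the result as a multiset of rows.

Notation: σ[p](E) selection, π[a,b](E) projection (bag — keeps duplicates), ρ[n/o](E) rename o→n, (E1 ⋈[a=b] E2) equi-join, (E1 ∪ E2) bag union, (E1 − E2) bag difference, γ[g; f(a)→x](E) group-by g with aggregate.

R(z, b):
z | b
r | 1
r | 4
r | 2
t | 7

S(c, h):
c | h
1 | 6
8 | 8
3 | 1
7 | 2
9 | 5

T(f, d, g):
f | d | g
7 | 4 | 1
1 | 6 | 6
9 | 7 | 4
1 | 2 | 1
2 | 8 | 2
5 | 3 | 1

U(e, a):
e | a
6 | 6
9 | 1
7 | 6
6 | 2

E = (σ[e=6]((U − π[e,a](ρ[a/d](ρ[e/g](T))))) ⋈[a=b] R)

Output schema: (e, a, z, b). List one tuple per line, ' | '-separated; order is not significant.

Stepwise |·|:
  U → 4
  T → 6
  ρ[e/g](T) → 6
  ρ[a/d](ρ[e/g](T)) → 6
  π[e,a](ρ[a/d](ρ[e/g](T))) → 6
  (U − π[e,a](ρ[a/d](ρ[e/g](T)))) → 3
  σ[e=6]((U − π[e,a](ρ[a/d](ρ[e/g](T))))) → 1
  R → 4
  (σ[e=6]((U − π[e,a](ρ[a/d](ρ[e/g](T))))) ⋈[a=b] R) → 1

== RESULT ==
e | a | z | b
6 | 2 | r | 2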